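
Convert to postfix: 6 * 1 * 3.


Left to right (same or higher precedence on left)
Postfix: 6 1 * 3 *


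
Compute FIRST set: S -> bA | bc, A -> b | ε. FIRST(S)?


Per alternative of S: FIRST(bA) = {b}; FIRST(bc) = {b}
FIRST(S) = {b}


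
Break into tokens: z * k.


Scan left to right, longest-match per lexeme
Tokens: ID(z), OP(*), ID(k)


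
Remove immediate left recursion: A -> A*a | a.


Left-recursive alternatives: A*a; non-recursive: a
Introduce A': A -> aA', A' -> *aA' | ε


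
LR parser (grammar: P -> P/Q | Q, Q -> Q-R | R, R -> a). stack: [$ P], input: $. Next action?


start symbol P on stack, input exhausted
Action: accept


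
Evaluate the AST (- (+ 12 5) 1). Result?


Evaluate inner: (+ 12 5) = 17
Evaluate root: (- 17 1) = 16
Result: 16


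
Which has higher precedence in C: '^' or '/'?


'/' is multiplicative (level 10); '^' is bitwise XOR (level 4)
Higher level binds tighter
'/' has higher precedence than '^'


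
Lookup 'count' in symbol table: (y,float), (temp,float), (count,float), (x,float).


Lookup 'count' → type float


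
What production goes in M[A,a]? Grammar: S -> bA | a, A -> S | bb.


For [A, a]: 'a' ∈ FIRST(S)
Entry: A -> S


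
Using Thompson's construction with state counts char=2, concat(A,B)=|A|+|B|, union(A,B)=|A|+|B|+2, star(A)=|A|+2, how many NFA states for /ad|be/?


Syntax tree has 4 char leaf(s), 1 union(s), 0 star(s)
chars contribute 4×2 = 8; each union adds +2; each star adds +2
Total: 8 + 2 + 0 = 10 states


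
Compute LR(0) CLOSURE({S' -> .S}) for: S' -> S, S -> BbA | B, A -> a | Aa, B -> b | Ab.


Start: S' -> .S
For each item with dot before a nonterminal B, add B -> .γ for every B-production
Closure: [S' -> .S, S -> .BbA, S -> .B, B -> .b, B -> .Ab, A -> .a, A -> .Aa]


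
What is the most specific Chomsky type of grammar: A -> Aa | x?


Left-linear: every RHS is a terminal or one nonterminal followed by a terminal
Classification: Type 3 (Regular)


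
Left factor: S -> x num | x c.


Common prefix: 'x'
Factored: S -> x S', S' -> num | c


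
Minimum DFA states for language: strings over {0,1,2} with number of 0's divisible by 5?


Track (count of 0) mod 5: states 0..4, accept at 0
Minimal DFA: 5 states


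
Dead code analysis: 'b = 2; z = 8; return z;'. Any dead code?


b is assigned but never read
Dead: 'b = 2'


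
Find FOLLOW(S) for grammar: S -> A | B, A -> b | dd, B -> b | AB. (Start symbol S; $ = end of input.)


$ ∈ FOLLOW(S). For each A -> αBβ: add FIRST(β)\{ε} to FOLLOW(B); if β nullable, add FOLLOW(A).
FOLLOW(S) = {$}


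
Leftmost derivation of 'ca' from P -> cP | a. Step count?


Derivation: P => cP => ca
Steps: 2


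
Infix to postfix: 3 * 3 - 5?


Left to right (same or higher precedence on left)
Postfix: 3 3 * 5 -


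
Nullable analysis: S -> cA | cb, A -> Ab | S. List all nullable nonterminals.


A nonterminal is nullable iff some alternative derives ε (directly, or every symbol in it is nullable)
Nullable: {}


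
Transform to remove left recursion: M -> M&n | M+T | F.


Left-recursive alternatives: M&n, M+T; non-recursive: F
Introduce M': M -> FM', M' -> &nM' | +TM' | ε


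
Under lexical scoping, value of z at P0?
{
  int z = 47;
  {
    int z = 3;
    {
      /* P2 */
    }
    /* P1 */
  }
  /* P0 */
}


z declared in the same block as P0
z = 47


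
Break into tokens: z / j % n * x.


Scan left to right, longest-match per lexeme
Tokens: ID(z), OP(/), ID(j), OP(%), ID(n), OP(*), ID(x)


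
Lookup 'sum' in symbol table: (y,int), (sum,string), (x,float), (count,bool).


Lookup 'sum' → type string


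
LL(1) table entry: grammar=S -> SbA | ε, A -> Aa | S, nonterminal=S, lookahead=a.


For [S, a]: ε is nullable and 'a' ∈ FOLLOW(S)
Entry: S -> ε


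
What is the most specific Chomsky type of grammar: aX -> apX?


LHS has context (more than one symbol) and |LHS| ≤ |RHS|
Classification: Type 1 (Context-Sensitive)


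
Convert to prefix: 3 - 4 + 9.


left-to-right (same/higher precedence on left): tree is (+ (- 3 4) 9)
Prefix: + - 3 4 9


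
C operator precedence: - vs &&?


'-' is additive (level 9); '&&' is logical AND (level 2)
Higher level binds tighter
'-' has higher precedence than '&&'


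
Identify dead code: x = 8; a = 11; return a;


x is assigned but never read
Dead: 'x = 8'


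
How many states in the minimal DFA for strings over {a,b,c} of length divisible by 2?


Track length mod 2: states 0..1, accept at 0
Minimal DFA: 2 states


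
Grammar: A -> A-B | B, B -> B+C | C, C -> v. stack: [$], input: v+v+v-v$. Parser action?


no handle on stack; shift 'v'
Action: shift


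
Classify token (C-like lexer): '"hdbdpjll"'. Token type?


Pattern: double-quoted sequence
Type: STRING_LITERAL


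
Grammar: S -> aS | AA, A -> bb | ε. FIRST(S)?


Per alternative of S: FIRST(aS) = {a}; FIRST(AA) = {b, ε}
FIRST(S) = {a, b, ε}


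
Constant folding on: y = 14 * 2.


14 * 2 = 28 at compile time
Optimized: y = 28


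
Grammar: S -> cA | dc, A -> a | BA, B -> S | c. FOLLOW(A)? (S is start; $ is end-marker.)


$ ∈ FOLLOW(S). For each A -> αBβ: add FIRST(β)\{ε} to FOLLOW(B); if β nullable, add FOLLOW(A).
FOLLOW(A) = {$, a, c, d}


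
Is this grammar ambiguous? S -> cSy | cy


balanced c^n…y^n: each string has a unique parse
Unambiguous


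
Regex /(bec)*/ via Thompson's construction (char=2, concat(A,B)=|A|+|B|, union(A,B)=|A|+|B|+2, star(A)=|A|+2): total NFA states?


Syntax tree has 3 char leaf(s), 0 union(s), 1 star(s)
chars contribute 3×2 = 6; each union adds +2; each star adds +2
Total: 6 + 0 + 2 = 8 states


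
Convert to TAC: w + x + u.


Break into single-operator statements:
t1 = w + x
t2 = t1 + u


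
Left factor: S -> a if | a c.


Common prefix: 'a'
Factored: S -> a S', S' -> if | c


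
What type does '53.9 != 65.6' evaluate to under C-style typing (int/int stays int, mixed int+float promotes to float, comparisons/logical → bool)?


Operand types: float != float
Rule: comparison yields bool
Result type: bool


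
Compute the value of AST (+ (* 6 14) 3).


Evaluate inner: (* 6 14) = 84
Evaluate root: (+ 84 3) = 87
Result: 87


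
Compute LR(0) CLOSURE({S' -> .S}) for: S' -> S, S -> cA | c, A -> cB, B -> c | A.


Start: S' -> .S
For each item with dot before a nonterminal B, add B -> .γ for every B-production
Closure: [S' -> .S, S -> .cA, S -> .c]


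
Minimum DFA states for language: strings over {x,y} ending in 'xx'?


Track the longest suffix of input matching a prefix of 'xx': 3 classes (prefixes of length 0..2)
Minimal DFA: 3 states


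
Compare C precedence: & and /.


'/' is multiplicative (level 10); '&' is bitwise AND (level 5)
Higher level binds tighter
'/' has higher precedence than '&'


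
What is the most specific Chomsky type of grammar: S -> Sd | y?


Left-linear: every RHS is a terminal or one nonterminal followed by a terminal
Classification: Type 3 (Regular)


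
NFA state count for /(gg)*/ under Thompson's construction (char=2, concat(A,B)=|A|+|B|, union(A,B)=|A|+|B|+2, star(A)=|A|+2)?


Syntax tree has 2 char leaf(s), 0 union(s), 1 star(s)
chars contribute 2×2 = 4; each union adds +2; each star adds +2
Total: 4 + 0 + 2 = 6 states


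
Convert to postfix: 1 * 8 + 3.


Left to right (same or higher precedence on left)
Postfix: 1 8 * 3 +


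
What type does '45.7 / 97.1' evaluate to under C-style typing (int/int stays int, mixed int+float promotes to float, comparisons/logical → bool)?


Operand types: float / float
Rule: mixed int/float promotes to float; int/int stays int
Result type: float


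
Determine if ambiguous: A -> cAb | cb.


balanced c^n…b^n: each string has a unique parse
Unambiguous


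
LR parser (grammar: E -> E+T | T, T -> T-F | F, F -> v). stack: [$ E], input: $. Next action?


start symbol E on stack, input exhausted
Action: accept


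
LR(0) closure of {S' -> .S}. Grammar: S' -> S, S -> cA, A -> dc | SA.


Start: S' -> .S
For each item with dot before a nonterminal B, add B -> .γ for every B-production
Closure: [S' -> .S, S -> .cA]


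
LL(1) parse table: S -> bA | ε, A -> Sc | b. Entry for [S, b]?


For [S, b]: 'b' ∈ FIRST(bA)
Entry: S -> bA


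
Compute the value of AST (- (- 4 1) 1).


Evaluate inner: (- 4 1) = 3
Evaluate root: (- 3 1) = 2
Result: 2


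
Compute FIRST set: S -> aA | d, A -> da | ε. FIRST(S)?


Per alternative of S: FIRST(aA) = {a}; FIRST(d) = {d}
FIRST(S) = {a, d}


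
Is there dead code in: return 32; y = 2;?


statement follows a return and is unreachable
Dead: 'y = 2'


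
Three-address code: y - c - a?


Break into single-operator statements:
t1 = y - c
t2 = t1 - a


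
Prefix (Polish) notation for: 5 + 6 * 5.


'*' binds tighter: tree is (+ 5 (* 6 5))
Prefix: + 5 * 6 5


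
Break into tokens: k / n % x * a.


Scan left to right, longest-match per lexeme
Tokens: ID(k), OP(/), ID(n), OP(%), ID(x), OP(*), ID(a)


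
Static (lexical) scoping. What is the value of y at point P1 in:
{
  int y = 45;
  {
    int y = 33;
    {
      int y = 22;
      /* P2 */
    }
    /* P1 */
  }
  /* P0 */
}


y declared in the same block as P1
y = 33


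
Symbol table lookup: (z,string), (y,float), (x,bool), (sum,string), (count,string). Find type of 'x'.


Lookup 'x' → type bool


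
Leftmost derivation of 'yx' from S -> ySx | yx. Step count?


Derivation: S => yx
Steps: 1


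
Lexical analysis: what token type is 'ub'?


Pattern: letter/underscore followed by alphanumerics, not a keyword
Type: IDENTIFIER


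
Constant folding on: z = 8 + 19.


8 + 19 = 27 at compile time
Optimized: z = 27


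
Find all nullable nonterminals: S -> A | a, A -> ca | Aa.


A nonterminal is nullable iff some alternative derives ε (directly, or every symbol in it is nullable)
Nullable: {}


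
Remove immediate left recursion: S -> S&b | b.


Left-recursive alternatives: S&b; non-recursive: b
Introduce S': S -> bS', S' -> &bS' | ε


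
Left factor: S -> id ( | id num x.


Common prefix: 'id'
Factored: S -> id S', S' -> ( | num x


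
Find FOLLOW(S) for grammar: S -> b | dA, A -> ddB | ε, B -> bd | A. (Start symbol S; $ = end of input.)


$ ∈ FOLLOW(S). For each A -> αBβ: add FIRST(β)\{ε} to FOLLOW(B); if β nullable, add FOLLOW(A).
FOLLOW(S) = {$}


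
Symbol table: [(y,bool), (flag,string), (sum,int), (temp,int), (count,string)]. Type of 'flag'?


Lookup 'flag' → type string


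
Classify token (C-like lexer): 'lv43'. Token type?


Pattern: letter/underscore followed by alphanumerics, not a keyword
Type: IDENTIFIER


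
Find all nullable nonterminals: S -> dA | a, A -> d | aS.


A nonterminal is nullable iff some alternative derives ε (directly, or every symbol in it is nullable)
Nullable: {}


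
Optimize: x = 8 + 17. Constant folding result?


8 + 17 = 25 at compile time
Optimized: x = 25


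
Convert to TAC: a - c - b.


Break into single-operator statements:
t1 = a - c
t2 = t1 - b


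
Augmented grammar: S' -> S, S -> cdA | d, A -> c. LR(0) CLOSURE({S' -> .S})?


Start: S' -> .S
For each item with dot before a nonterminal B, add B -> .γ for every B-production
Closure: [S' -> .S, S -> .cdA, S -> .d]


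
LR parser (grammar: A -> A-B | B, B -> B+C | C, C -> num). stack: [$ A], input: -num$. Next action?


shift '-' to continue A -> A-B
Action: shift


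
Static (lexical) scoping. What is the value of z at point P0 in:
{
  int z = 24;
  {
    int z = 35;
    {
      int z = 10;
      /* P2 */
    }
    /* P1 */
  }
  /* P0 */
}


z declared in the same block as P0
z = 24


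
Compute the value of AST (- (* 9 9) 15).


Evaluate inner: (* 9 9) = 81
Evaluate root: (- 81 15) = 66
Result: 66


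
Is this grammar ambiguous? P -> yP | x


right-linear, alternatives start with distinct terminals 'y' vs 'x': unique leftmost derivation
Unambiguous


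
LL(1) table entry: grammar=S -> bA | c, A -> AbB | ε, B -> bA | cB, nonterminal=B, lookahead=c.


For [B, c]: 'c' ∈ FIRST(cB)
Entry: B -> cB


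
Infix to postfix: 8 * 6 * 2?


Left to right (same or higher precedence on left)
Postfix: 8 6 * 2 *


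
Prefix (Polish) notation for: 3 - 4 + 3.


left-to-right (same/higher precedence on left): tree is (+ (- 3 4) 3)
Prefix: + - 3 4 3


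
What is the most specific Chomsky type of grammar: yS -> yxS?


LHS has context (more than one symbol) and |LHS| ≤ |RHS|
Classification: Type 1 (Context-Sensitive)


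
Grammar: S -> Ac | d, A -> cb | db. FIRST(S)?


Per alternative of S: FIRST(Ac) = {c, d}; FIRST(d) = {d}
FIRST(S) = {c, d}


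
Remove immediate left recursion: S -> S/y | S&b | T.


Left-recursive alternatives: S/y, S&b; non-recursive: T
Introduce S': S -> TS', S' -> /yS' | &bS' | ε


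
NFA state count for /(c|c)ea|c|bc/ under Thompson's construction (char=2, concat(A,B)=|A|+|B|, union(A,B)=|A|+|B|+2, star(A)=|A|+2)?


Syntax tree has 7 char leaf(s), 3 union(s), 0 star(s)
chars contribute 7×2 = 14; each union adds +2; each star adds +2
Total: 14 + 6 + 0 = 20 states


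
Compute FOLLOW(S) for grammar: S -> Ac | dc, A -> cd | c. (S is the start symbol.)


$ ∈ FOLLOW(S). For each A -> αBβ: add FIRST(β)\{ε} to FOLLOW(B); if β nullable, add FOLLOW(A).
FOLLOW(S) = {$}


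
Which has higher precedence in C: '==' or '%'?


'%' is multiplicative (level 10); '==' is equality (level 6)
Higher level binds tighter
'%' has higher precedence than '=='


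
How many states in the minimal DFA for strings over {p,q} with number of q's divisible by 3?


Track (count of q) mod 3: states 0..2, accept at 0
Minimal DFA: 3 states


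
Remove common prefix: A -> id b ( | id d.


Common prefix: 'id'
Factored: A -> id A', A' -> b ( | d


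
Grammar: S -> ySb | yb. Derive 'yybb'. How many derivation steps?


Derivation: S => ySb => yybb
Steps: 2


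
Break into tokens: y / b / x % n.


Scan left to right, longest-match per lexeme
Tokens: ID(y), OP(/), ID(b), OP(/), ID(x), OP(%), ID(n)


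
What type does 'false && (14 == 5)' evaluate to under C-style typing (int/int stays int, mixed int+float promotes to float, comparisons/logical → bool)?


Operand types: bool && bool
Rule: logical operators take bool operands and yield bool
Result type: bool


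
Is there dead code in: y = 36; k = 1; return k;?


y is assigned but never read
Dead: 'y = 36'


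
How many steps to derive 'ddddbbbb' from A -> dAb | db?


Derivation: A => dAb => ddAbb => dddAbbb => ddddbbbb
Steps: 4


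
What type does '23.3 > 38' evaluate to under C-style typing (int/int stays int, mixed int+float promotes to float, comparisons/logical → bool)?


Operand types: float > int
Rule: comparison yields bool
Result type: bool


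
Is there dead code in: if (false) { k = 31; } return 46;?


condition is constant false, so the whole block is unreachable
Dead: 'if (false) { k = 31; }'


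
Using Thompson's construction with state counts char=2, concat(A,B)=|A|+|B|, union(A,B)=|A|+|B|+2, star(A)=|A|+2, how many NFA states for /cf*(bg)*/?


Syntax tree has 4 char leaf(s), 0 union(s), 2 star(s)
chars contribute 4×2 = 8; each union adds +2; each star adds +2
Total: 8 + 0 + 4 = 12 states


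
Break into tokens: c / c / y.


Scan left to right, longest-match per lexeme
Tokens: ID(c), OP(/), ID(c), OP(/), ID(y)


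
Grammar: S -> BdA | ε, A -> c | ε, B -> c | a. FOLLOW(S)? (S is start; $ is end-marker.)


$ ∈ FOLLOW(S). For each A -> αBβ: add FIRST(β)\{ε} to FOLLOW(B); if β nullable, add FOLLOW(A).
FOLLOW(S) = {$}


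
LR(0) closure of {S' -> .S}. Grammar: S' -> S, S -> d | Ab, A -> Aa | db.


Start: S' -> .S
For each item with dot before a nonterminal B, add B -> .γ for every B-production
Closure: [S' -> .S, S -> .d, S -> .Ab, A -> .Aa, A -> .db]


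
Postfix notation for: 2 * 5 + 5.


Left to right (same or higher precedence on left)
Postfix: 2 5 * 5 +


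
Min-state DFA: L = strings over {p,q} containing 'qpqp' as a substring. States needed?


KMP-style automaton: 4 progress states + 1 absorbing accept = 5
Minimal DFA: 5 states


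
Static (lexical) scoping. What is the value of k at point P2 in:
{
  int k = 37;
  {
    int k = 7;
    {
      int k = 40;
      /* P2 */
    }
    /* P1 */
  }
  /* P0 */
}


k declared in the same block as P2
k = 40


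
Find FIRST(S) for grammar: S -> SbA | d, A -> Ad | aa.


Per alternative of S: FIRST(SbA) = {d}; FIRST(d) = {d}
FIRST(S) = {d}


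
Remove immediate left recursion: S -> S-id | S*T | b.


Left-recursive alternatives: S-id, S*T; non-recursive: b
Introduce S': S -> bS', S' -> -idS' | *TS' | ε


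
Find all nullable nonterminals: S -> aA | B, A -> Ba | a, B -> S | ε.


A nonterminal is nullable iff some alternative derives ε (directly, or every symbol in it is nullable)
Nullable: {B, S}


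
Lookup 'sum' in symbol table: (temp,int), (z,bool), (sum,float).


Lookup 'sum' → type float


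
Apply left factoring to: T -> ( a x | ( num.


Common prefix: '('
Factored: T -> ( T', T' -> a x | num


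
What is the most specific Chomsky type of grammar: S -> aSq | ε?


Single nonterminal LHS, but a^n q^n is not regular
Classification: Type 2 (Context-Free)


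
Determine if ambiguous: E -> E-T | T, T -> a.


precedence layered via separate nonterminal T: deterministic
Unambiguous


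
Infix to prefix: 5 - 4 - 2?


left-to-right (same/higher precedence on left): tree is (- (- 5 4) 2)
Prefix: - - 5 4 2


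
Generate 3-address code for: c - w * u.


Break into single-operator statements:
t1 = w * u
t2 = c - t1


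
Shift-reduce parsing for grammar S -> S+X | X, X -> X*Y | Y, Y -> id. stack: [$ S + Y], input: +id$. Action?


'Y' (not preceded by X*) is the handle for X -> Y
Action: reduce (X -> Y)


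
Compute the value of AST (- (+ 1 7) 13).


Evaluate inner: (+ 1 7) = 8
Evaluate root: (- 8 13) = -5
Result: -5


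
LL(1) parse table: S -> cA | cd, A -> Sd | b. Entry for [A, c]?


For [A, c]: 'c' ∈ FIRST(Sd)
Entry: A -> Sd


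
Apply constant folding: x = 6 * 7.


6 * 7 = 42 at compile time
Optimized: x = 42


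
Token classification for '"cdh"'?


Pattern: double-quoted sequence
Type: STRING_LITERAL


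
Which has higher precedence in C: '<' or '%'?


'%' is multiplicative (level 10); '<' is relational (level 7)
Higher level binds tighter
'%' has higher precedence than '<'


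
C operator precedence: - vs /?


'/' is multiplicative (level 10); '-' is additive (level 9)
Higher level binds tighter
'/' has higher precedence than '-'


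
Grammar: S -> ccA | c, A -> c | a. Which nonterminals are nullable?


A nonterminal is nullable iff some alternative derives ε (directly, or every symbol in it is nullable)
Nullable: {}


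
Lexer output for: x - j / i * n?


Scan left to right, longest-match per lexeme
Tokens: ID(x), OP(-), ID(j), OP(/), ID(i), OP(*), ID(n)


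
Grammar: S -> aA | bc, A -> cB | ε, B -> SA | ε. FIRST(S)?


Per alternative of S: FIRST(aA) = {a}; FIRST(bc) = {b}
FIRST(S) = {a, b}


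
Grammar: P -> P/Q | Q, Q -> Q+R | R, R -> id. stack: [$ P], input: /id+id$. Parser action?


shift '/' to continue P -> P/Q
Action: shift


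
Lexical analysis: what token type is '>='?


Pattern: operator symbol
Type: OPERATOR


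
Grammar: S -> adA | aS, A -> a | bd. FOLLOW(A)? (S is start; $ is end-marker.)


$ ∈ FOLLOW(S). For each A -> αBβ: add FIRST(β)\{ε} to FOLLOW(B); if β nullable, add FOLLOW(A).
FOLLOW(A) = {$}


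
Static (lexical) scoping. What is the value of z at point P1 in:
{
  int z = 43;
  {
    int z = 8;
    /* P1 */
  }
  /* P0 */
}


z declared in the same block as P1
z = 8


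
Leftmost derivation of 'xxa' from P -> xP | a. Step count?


Derivation: P => xP => xxP => xxa
Steps: 3


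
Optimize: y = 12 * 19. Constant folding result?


12 * 19 = 228 at compile time
Optimized: y = 228


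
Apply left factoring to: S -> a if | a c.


Common prefix: 'a'
Factored: S -> a S', S' -> if | c


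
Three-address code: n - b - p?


Break into single-operator statements:
t1 = n - b
t2 = t1 - p


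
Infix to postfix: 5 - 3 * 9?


* has higher precedence, evaluate 3*9 first
Postfix: 5 3 9 * -


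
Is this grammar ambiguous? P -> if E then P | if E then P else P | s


dangling else: 'if E then if E then s else s' parses two ways
Ambiguous


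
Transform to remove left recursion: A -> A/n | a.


Left-recursive alternatives: A/n; non-recursive: a
Introduce A': A -> aA', A' -> /nA' | ε


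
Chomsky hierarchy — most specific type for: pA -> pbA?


LHS has context (more than one symbol) and |LHS| ≤ |RHS|
Classification: Type 1 (Context-Sensitive)


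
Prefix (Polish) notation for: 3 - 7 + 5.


left-to-right (same/higher precedence on left): tree is (+ (- 3 7) 5)
Prefix: + - 3 7 5


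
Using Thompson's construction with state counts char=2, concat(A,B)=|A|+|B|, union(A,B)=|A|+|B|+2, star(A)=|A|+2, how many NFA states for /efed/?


Syntax tree has 4 char leaf(s), 0 union(s), 0 star(s)
chars contribute 4×2 = 8; each union adds +2; each star adds +2
Total: 8 + 0 + 0 = 8 states


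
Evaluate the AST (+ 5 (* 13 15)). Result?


Evaluate inner: (* 13 15) = 195
Evaluate root: (+ 5 195) = 200
Result: 200


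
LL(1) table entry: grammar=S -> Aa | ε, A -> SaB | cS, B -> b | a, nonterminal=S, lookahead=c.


For [S, c]: 'c' ∈ FIRST(Aa)
Entry: S -> Aa


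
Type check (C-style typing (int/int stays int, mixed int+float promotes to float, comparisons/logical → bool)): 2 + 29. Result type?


Operand types: int + int
Rule: mixed int/float promotes to float; int/int stays int
Result type: int


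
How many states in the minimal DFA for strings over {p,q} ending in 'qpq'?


Track the longest suffix of input matching a prefix of 'qpq': 4 classes (prefixes of length 0..3)
Minimal DFA: 4 states


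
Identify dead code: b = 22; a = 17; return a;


b is assigned but never read
Dead: 'b = 22'


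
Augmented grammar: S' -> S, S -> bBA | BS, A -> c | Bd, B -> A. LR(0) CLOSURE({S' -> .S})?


Start: S' -> .S
For each item with dot before a nonterminal B, add B -> .γ for every B-production
Closure: [S' -> .S, S -> .bBA, S -> .BS, B -> .A, A -> .c, A -> .Bd]


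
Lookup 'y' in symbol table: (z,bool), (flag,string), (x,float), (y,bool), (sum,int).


Lookup 'y' → type bool


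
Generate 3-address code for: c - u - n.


Break into single-operator statements:
t1 = c - u
t2 = t1 - n


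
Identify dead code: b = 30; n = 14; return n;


b is assigned but never read
Dead: 'b = 30'


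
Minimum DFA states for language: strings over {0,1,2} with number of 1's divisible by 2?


Track (count of 1) mod 2: states 0..1, accept at 0
Minimal DFA: 2 states


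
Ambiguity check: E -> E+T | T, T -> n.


precedence layered via separate nonterminal T: deterministic
Unambiguous


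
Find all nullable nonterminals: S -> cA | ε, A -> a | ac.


A nonterminal is nullable iff some alternative derives ε (directly, or every symbol in it is nullable)
Nullable: {S}


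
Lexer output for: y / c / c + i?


Scan left to right, longest-match per lexeme
Tokens: ID(y), OP(/), ID(c), OP(/), ID(c), OP(+), ID(i)


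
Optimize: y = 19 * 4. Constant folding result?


19 * 4 = 76 at compile time
Optimized: y = 76


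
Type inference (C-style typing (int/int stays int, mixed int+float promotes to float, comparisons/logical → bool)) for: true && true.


Operand types: bool && bool
Rule: logical operators take bool operands and yield bool
Result type: bool


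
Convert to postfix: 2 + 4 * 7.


* has higher precedence, evaluate 4*7 first
Postfix: 2 4 7 * +


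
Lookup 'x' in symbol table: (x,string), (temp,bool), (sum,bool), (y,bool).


Lookup 'x' → type string


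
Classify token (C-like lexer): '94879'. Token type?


Pattern: digits only
Type: INTEGER_LITERAL


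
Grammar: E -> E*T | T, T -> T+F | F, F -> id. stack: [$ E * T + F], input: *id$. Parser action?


handle 'T+F' on top
Action: reduce (T -> T+F)


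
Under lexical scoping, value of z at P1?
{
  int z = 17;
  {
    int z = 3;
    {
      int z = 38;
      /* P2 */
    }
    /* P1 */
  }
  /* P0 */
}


z declared in the same block as P1
z = 3


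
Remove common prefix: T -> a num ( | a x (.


Common prefix: 'a'
Factored: T -> a T', T' -> num ( | x (


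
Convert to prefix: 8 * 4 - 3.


left-to-right (same/higher precedence on left): tree is (- (* 8 4) 3)
Prefix: - * 8 4 3


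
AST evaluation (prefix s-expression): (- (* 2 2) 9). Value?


Evaluate inner: (* 2 2) = 4
Evaluate root: (- 4 9) = -5
Result: -5


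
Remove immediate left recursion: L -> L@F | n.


Left-recursive alternatives: L@F; non-recursive: n
Introduce L': L -> nL', L' -> @FL' | ε


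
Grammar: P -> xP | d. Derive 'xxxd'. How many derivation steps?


Derivation: P => xP => xxP => xxxP => xxxd
Steps: 4


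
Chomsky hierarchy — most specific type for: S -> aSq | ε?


Single nonterminal LHS, but a^n q^n is not regular
Classification: Type 2 (Context-Free)


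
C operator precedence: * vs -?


'*' is multiplicative (level 10); '-' is additive (level 9)
Higher level binds tighter
'*' has higher precedence than '-'


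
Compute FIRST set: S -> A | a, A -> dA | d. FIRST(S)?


Per alternative of S: FIRST(A) = {d}; FIRST(a) = {a}
FIRST(S) = {a, d}


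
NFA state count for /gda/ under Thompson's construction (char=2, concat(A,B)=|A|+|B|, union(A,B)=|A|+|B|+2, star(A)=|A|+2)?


Syntax tree has 3 char leaf(s), 0 union(s), 0 star(s)
chars contribute 3×2 = 6; each union adds +2; each star adds +2
Total: 6 + 0 + 0 = 6 states


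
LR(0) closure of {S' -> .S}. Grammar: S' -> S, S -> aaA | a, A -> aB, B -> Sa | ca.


Start: S' -> .S
For each item with dot before a nonterminal B, add B -> .γ for every B-production
Closure: [S' -> .S, S -> .aaA, S -> .a]


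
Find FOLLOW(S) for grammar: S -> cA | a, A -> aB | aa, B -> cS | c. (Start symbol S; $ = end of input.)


$ ∈ FOLLOW(S). For each A -> αBβ: add FIRST(β)\{ε} to FOLLOW(B); if β nullable, add FOLLOW(A).
FOLLOW(S) = {$}


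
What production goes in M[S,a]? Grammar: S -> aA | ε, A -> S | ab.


For [S, a]: 'a' ∈ FIRST(aA)
Entry: S -> aA


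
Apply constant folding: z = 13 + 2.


13 + 2 = 15 at compile time
Optimized: z = 15


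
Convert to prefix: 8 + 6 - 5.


left-to-right (same/higher precedence on left): tree is (- (+ 8 6) 5)
Prefix: - + 8 6 5


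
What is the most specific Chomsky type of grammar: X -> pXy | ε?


Single nonterminal LHS, but p^n y^n is not regular
Classification: Type 2 (Context-Free)


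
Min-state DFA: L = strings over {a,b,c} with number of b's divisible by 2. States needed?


Track (count of b) mod 2: states 0..1, accept at 0
Minimal DFA: 2 states


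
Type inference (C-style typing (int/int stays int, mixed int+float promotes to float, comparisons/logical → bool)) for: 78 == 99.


Operand types: int == int
Rule: comparison yields bool
Result type: bool


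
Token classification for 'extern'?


Pattern: reserved word
Type: KEYWORD


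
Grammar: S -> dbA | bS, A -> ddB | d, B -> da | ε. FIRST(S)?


Per alternative of S: FIRST(dbA) = {d}; FIRST(bS) = {b}
FIRST(S) = {b, d}


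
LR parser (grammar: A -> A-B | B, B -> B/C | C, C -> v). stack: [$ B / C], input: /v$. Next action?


handle 'B/C' on top
Action: reduce (B -> B/C)


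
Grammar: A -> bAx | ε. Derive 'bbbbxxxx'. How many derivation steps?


Derivation: A => bAx => bbAxx => bbbAxxx => bbbbAxxxx => bbbbxxxx
Steps: 5


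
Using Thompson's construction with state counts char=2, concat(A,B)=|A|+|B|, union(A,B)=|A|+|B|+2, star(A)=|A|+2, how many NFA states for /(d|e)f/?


Syntax tree has 3 char leaf(s), 1 union(s), 0 star(s)
chars contribute 3×2 = 6; each union adds +2; each star adds +2
Total: 6 + 2 + 0 = 8 states


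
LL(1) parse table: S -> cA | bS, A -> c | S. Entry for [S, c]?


For [S, c]: 'c' ∈ FIRST(cA)
Entry: S -> cA


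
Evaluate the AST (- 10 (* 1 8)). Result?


Evaluate inner: (* 1 8) = 8
Evaluate root: (- 10 8) = 2
Result: 2


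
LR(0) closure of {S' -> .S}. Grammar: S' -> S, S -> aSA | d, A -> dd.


Start: S' -> .S
For each item with dot before a nonterminal B, add B -> .γ for every B-production
Closure: [S' -> .S, S -> .aSA, S -> .d]


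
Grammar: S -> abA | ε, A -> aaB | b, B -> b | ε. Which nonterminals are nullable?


A nonterminal is nullable iff some alternative derives ε (directly, or every symbol in it is nullable)
Nullable: {B, S}


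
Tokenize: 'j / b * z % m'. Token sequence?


Scan left to right, longest-match per lexeme
Tokens: ID(j), OP(/), ID(b), OP(*), ID(z), OP(%), ID(m)


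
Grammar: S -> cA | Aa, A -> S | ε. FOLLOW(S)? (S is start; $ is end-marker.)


$ ∈ FOLLOW(S). For each A -> αBβ: add FIRST(β)\{ε} to FOLLOW(B); if β nullable, add FOLLOW(A).
FOLLOW(S) = {$, a}


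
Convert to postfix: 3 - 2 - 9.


Left to right (same or higher precedence on left)
Postfix: 3 2 - 9 -


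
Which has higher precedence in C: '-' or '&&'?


'-' is additive (level 9); '&&' is logical AND (level 2)
Higher level binds tighter
'-' has higher precedence than '&&'


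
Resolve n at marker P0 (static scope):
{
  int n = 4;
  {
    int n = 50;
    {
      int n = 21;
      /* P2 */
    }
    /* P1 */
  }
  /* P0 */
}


n declared in the same block as P0
n = 4


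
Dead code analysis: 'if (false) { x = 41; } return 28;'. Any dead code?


condition is constant false, so the whole block is unreachable
Dead: 'if (false) { x = 41; }'


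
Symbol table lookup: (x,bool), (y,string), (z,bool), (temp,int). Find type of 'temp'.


Lookup 'temp' → type int


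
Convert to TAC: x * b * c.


Break into single-operator statements:
t1 = x * b
t2 = t1 * c


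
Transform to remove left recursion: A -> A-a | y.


Left-recursive alternatives: A-a; non-recursive: y
Introduce A': A -> yA', A' -> -aA' | ε


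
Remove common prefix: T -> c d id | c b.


Common prefix: 'c'
Factored: T -> c T', T' -> d id | b


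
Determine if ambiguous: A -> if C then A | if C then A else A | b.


dangling else: 'if C then if C then b else b' parses two ways
Ambiguous


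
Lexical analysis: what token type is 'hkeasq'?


Pattern: letter/underscore followed by alphanumerics, not a keyword
Type: IDENTIFIER


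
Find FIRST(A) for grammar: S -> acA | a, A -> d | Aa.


Per alternative of A: FIRST(d) = {d}; FIRST(Aa) = {d}
FIRST(A) = {d}


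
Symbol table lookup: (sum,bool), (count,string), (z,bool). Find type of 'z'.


Lookup 'z' → type bool


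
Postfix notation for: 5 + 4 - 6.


Left to right (same or higher precedence on left)
Postfix: 5 4 + 6 -


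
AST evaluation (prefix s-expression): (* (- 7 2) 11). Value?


Evaluate inner: (- 7 2) = 5
Evaluate root: (* 5 11) = 55
Result: 55


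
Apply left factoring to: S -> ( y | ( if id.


Common prefix: '('
Factored: S -> ( S', S' -> y | if id


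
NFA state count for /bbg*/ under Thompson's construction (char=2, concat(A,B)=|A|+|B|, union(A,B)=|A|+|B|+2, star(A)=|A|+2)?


Syntax tree has 3 char leaf(s), 0 union(s), 1 star(s)
chars contribute 3×2 = 6; each union adds +2; each star adds +2
Total: 6 + 0 + 2 = 8 states


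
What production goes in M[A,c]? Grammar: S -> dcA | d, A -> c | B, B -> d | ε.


For [A, c]: 'c' ∈ FIRST(c)
Entry: A -> c


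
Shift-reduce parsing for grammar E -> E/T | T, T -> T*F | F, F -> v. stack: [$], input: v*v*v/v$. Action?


no handle on stack; shift 'v'
Action: shift


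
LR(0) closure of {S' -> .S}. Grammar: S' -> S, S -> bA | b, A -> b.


Start: S' -> .S
For each item with dot before a nonterminal B, add B -> .γ for every B-production
Closure: [S' -> .S, S -> .bA, S -> .b]


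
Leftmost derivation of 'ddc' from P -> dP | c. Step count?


Derivation: P => dP => ddP => ddc
Steps: 3


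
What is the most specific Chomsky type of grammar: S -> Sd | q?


Left-linear: every RHS is a terminal or one nonterminal followed by a terminal
Classification: Type 3 (Regular)


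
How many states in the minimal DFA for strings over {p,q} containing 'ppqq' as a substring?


KMP-style automaton: 4 progress states + 1 absorbing accept = 5
Minimal DFA: 5 states


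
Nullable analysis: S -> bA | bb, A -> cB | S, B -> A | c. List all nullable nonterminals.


A nonterminal is nullable iff some alternative derives ε (directly, or every symbol in it is nullable)
Nullable: {}


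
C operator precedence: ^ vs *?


'*' is multiplicative (level 10); '^' is bitwise XOR (level 4)
Higher level binds tighter
'*' has higher precedence than '^'


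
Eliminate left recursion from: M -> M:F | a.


Left-recursive alternatives: M:F; non-recursive: a
Introduce M': M -> aM', M' -> :FM' | ε


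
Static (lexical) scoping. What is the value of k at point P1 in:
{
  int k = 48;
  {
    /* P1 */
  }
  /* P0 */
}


P1's block does not declare k; resolves to the enclosing declaration at depth 0
k = 48


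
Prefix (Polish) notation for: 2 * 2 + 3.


left-to-right (same/higher precedence on left): tree is (+ (* 2 2) 3)
Prefix: + * 2 2 3


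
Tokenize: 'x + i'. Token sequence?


Scan left to right, longest-match per lexeme
Tokens: ID(x), OP(+), ID(i)


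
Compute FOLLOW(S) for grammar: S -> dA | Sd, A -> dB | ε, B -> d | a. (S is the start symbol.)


$ ∈ FOLLOW(S). For each A -> αBβ: add FIRST(β)\{ε} to FOLLOW(B); if β nullable, add FOLLOW(A).
FOLLOW(S) = {$, d}


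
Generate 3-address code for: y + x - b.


Break into single-operator statements:
t1 = y + x
t2 = t1 - b


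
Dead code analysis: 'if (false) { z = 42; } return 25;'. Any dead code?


condition is constant false, so the whole block is unreachable
Dead: 'if (false) { z = 42; }'


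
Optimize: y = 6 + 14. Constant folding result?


6 + 14 = 20 at compile time
Optimized: y = 20


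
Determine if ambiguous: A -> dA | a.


right-linear, alternatives start with distinct terminals 'd' vs 'a': unique leftmost derivation
Unambiguous


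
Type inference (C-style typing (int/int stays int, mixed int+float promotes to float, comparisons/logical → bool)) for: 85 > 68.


Operand types: int > int
Rule: comparison yields bool
Result type: bool


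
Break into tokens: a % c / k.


Scan left to right, longest-match per lexeme
Tokens: ID(a), OP(%), ID(c), OP(/), ID(k)


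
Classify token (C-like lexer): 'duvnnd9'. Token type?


Pattern: letter/underscore followed by alphanumerics, not a keyword
Type: IDENTIFIER


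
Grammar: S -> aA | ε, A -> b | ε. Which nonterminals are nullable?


A nonterminal is nullable iff some alternative derives ε (directly, or every symbol in it is nullable)
Nullable: {A, S}


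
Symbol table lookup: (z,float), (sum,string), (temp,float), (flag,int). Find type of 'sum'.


Lookup 'sum' → type string


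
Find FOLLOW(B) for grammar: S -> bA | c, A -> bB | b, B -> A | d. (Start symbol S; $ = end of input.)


$ ∈ FOLLOW(S). For each A -> αBβ: add FIRST(β)\{ε} to FOLLOW(B); if β nullable, add FOLLOW(A).
FOLLOW(B) = {$}


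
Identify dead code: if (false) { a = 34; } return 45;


condition is constant false, so the whole block is unreachable
Dead: 'if (false) { a = 34; }'


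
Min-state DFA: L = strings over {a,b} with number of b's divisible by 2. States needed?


Track (count of b) mod 2: states 0..1, accept at 0
Minimal DFA: 2 states


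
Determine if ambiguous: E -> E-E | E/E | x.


'x-x/x' has two parse trees (no precedence encoded between - and /)
Ambiguous


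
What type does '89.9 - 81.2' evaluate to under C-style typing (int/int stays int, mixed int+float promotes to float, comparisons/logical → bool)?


Operand types: float - float
Rule: mixed int/float promotes to float; int/int stays int
Result type: float


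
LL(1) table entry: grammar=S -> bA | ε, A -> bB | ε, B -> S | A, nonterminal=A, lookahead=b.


For [A, b]: 'b' ∈ FIRST(bB)
Entry: A -> bB


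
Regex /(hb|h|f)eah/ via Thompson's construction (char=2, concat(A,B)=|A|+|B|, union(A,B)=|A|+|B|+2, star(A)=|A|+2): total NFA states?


Syntax tree has 7 char leaf(s), 2 union(s), 0 star(s)
chars contribute 7×2 = 14; each union adds +2; each star adds +2
Total: 14 + 4 + 0 = 18 states


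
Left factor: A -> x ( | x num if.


Common prefix: 'x'
Factored: A -> x A', A' -> ( | num if


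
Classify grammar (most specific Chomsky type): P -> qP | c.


Right-linear: every RHS is a terminal or a terminal followed by one nonterminal
Classification: Type 3 (Regular)


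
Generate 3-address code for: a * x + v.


Break into single-operator statements:
t1 = a * x
t2 = t1 + v


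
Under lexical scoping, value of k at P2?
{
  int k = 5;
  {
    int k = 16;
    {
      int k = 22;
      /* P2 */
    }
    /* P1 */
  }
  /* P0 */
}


k declared in the same block as P2
k = 22


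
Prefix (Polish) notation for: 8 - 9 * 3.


'*' binds tighter: tree is (- 8 (* 9 3))
Prefix: - 8 * 9 3


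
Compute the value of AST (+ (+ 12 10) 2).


Evaluate inner: (+ 12 10) = 22
Evaluate root: (+ 22 2) = 24
Result: 24


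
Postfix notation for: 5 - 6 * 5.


* has higher precedence, evaluate 6*5 first
Postfix: 5 6 5 * -


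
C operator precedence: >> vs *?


'*' is multiplicative (level 10); '>>' is shift (level 8)
Higher level binds tighter
'*' has higher precedence than '>>'


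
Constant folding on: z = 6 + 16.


6 + 16 = 22 at compile time
Optimized: z = 22


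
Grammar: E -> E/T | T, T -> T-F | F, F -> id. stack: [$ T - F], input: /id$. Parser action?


handle 'T-F' on top
Action: reduce (T -> T-F)


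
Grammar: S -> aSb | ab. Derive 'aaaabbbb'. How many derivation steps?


Derivation: S => aSb => aaSbb => aaaSbbb => aaaabbbb
Steps: 4


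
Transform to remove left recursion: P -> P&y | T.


Left-recursive alternatives: P&y; non-recursive: T
Introduce P': P -> TP', P' -> &yP' | ε


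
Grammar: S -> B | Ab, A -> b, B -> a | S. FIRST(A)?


Per alternative of A: FIRST(b) = {b}
FIRST(A) = {b}


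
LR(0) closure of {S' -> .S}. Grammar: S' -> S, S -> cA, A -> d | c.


Start: S' -> .S
For each item with dot before a nonterminal B, add B -> .γ for every B-production
Closure: [S' -> .S, S -> .cA]


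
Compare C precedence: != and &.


'!=' is equality (level 6); '&' is bitwise AND (level 5)
Higher level binds tighter
'!=' has higher precedence than '&'


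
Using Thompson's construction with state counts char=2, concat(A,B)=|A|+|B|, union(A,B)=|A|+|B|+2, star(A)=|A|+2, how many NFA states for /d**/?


Syntax tree has 1 char leaf(s), 0 union(s), 2 star(s)
chars contribute 1×2 = 2; each union adds +2; each star adds +2
Total: 2 + 0 + 4 = 6 states


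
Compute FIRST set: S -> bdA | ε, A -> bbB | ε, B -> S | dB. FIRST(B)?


Per alternative of B: FIRST(S) = {b, ε}; FIRST(dB) = {d}
FIRST(B) = {b, d, ε}
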